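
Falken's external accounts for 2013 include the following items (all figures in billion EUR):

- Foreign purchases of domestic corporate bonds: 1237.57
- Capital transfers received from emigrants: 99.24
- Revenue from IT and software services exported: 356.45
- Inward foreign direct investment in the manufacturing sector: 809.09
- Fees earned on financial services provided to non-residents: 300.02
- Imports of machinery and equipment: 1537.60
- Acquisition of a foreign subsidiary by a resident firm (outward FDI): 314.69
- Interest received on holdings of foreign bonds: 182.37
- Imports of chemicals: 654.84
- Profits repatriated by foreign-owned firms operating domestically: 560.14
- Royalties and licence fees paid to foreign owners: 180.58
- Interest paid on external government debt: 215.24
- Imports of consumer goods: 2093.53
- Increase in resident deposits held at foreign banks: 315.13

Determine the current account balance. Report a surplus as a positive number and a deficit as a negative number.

-4403.09

Goods: -2093.53 - 1537.60 - 654.84 = -4285.97
Services: 300.02 - 180.58 + 356.45 = 475.89
Primary income: -215.24 + 182.37 - 560.14 = -593.01
Current account = (-4285.97) + 475.89 + (-593.01) = -4403.09
(Excluded from the current account — financial account: foreign purchases of domestic corporate bonds 1237.57, inward foreign direct investment in the manufacturing sector 809.09, acquisition of a foreign subsidiary by a resident firm (outward FDI) 314.69, increase in resident deposits held at foreign banks 315.13; capital account: capital transfers received from emigrants 99.24.)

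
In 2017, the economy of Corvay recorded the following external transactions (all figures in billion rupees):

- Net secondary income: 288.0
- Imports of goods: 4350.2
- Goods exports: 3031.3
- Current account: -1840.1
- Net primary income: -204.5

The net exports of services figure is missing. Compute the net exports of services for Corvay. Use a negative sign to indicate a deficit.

Current account = goods balance + services balance + net primary income + net secondary income
Sum of the known components = -1235.4
Net exports of services = CA - (known components) = -1840.1 - (-1235.4) = -604.7

-604.7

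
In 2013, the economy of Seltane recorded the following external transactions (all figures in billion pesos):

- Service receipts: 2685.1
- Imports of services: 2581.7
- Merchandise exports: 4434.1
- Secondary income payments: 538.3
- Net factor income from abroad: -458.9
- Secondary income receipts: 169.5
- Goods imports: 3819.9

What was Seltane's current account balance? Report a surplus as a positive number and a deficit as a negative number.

-110.1

Goods balance = 4434.1 - 3819.9 = 614.2
Services balance = 2685.1 - 2581.7 = 103.4
Trade balance (goods + services) = 614.2 + 103.4 = 717.6
Net primary income = -458.9
Net secondary income = 169.5 - 538.3 = -368.8
Current account = 717.6 + (-458.9) + (-368.8) = -110.1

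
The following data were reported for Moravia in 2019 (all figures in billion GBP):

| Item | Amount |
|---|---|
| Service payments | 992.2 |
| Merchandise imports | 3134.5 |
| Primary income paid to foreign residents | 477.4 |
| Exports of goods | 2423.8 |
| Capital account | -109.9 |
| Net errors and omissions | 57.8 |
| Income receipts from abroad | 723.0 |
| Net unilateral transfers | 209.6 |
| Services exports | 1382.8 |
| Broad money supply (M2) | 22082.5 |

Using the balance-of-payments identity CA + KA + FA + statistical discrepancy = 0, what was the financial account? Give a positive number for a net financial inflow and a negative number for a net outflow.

Goods balance = 2423.8 - 3134.5 = -710.7
Services balance = 1382.8 - 992.2 = 390.6
Trade balance (goods + services) = -710.7 + 390.6 = -320.1
Net primary income = 723.0 - 477.4 = 245.6
Net secondary income = 209.6
Current account = -320.1 + 245.6 + 209.6 = 135.1
Financial account = -(135.1 + (-109.9) + 57.8) = -83.0

-83.0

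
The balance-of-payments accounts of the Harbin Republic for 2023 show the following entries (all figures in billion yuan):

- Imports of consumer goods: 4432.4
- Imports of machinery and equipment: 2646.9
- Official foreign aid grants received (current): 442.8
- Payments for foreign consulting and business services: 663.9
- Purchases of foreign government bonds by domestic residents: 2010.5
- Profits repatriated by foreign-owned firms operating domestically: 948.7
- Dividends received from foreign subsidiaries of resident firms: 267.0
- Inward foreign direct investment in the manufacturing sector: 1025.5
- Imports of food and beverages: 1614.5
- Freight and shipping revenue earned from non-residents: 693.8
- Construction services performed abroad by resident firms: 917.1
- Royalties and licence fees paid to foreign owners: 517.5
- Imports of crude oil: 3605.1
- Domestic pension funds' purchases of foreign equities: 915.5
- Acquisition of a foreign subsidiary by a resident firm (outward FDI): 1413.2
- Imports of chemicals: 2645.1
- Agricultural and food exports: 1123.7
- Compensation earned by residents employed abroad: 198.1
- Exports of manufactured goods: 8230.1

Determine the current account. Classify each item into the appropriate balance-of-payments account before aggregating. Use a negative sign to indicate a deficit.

Goods: 1123.7 - 2646.9 - 2645.1 - 4432.4 - 3605.1 + 8230.1 - 1614.5 = -5590.2
Services: -517.5 - 663.9 + 693.8 + 917.1 = 429.5
Primary income: 267.0 - 948.7 + 198.1 = -483.6
Secondary income: 442.8
Current account = (-5590.2) + 429.5 + (-483.6) + 442.8 = -5201.5
(Excluded from the current account — financial account: purchases of foreign government bonds by domestic residents 2010.5, inward foreign direct investment in the manufacturing sector 1025.5, domestic pension funds' purchases of foreign equities 915.5, acquisition of a foreign subsidiary by a resident firm (outward FDI) 1413.2.)

-5201.5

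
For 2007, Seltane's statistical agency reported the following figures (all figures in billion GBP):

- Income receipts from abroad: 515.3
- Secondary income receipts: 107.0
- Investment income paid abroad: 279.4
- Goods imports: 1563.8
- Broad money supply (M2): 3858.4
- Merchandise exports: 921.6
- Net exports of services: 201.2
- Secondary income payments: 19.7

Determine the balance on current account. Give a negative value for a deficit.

-117.8

Goods balance = 921.6 - 1563.8 = -642.2
Services balance = 201.2
Trade balance (goods + services) = -642.2 + 201.2 = -441.0
Net primary income = 515.3 - 279.4 = 235.9
Net secondary income = 107.0 - 19.7 = 87.3
Current account = -441.0 + 235.9 + 87.3 = -117.8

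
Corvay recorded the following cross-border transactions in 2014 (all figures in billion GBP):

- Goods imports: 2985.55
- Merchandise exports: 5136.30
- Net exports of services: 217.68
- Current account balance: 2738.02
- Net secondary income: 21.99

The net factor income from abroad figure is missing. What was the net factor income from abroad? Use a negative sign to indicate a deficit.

347.60

Current account = goods balance + services balance + net primary income + net secondary income
Sum of the known components = 2390.42
Net factor income from abroad = CA - (known components) = 2738.02 - 2390.42 = 347.60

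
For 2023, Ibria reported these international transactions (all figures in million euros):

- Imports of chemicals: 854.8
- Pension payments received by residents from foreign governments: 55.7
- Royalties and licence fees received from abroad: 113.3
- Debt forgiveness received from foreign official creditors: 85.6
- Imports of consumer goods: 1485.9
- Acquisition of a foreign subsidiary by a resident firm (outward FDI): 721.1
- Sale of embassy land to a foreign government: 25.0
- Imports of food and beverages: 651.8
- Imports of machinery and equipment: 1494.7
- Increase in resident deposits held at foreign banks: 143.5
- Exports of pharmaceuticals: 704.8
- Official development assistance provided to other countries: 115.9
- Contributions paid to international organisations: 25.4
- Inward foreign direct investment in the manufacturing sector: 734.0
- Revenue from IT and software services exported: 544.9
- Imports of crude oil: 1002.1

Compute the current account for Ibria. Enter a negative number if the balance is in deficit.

-4211.9

Goods: -1002.1 - 1485.9 - 651.8 - 854.8 + 704.8 - 1494.7 = -4784.5
Services: 113.3 + 544.9 = 658.2
Secondary income: -115.9 - 25.4 + 55.7 = -85.6
Current account = (-4784.5) + 658.2 + (-85.6) = -4211.9
(Excluded from the current account — capital account: debt forgiveness received from foreign official creditors 85.6, sale of embassy land to a foreign government 25.0; financial account: acquisition of a foreign subsidiary by a resident firm (outward FDI) 721.1, increase in resident deposits held at foreign banks 143.5, inward foreign direct investment in the manufacturing sector 734.0.)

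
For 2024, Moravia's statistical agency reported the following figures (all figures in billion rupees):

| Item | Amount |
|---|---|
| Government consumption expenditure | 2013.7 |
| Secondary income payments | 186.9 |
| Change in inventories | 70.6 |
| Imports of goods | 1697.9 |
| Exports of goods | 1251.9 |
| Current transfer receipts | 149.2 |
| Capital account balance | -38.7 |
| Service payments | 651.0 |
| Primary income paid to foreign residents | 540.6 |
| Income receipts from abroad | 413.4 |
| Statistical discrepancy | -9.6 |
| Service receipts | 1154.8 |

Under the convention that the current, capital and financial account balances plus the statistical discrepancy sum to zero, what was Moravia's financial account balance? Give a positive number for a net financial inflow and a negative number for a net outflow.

Goods balance = 1251.9 - 1697.9 = -446.0
Services balance = 1154.8 - 651.0 = 503.8
Trade balance (goods + services) = -446.0 + 503.8 = 57.8
Net primary income = 413.4 - 540.6 = -127.2
Net secondary income = 149.2 - 186.9 = -37.7
Current account = 57.8 + (-127.2) + (-37.7) = -107.1
Financial account = -(-107.1 + (-38.7) + (-9.6)) = 155.4

155.4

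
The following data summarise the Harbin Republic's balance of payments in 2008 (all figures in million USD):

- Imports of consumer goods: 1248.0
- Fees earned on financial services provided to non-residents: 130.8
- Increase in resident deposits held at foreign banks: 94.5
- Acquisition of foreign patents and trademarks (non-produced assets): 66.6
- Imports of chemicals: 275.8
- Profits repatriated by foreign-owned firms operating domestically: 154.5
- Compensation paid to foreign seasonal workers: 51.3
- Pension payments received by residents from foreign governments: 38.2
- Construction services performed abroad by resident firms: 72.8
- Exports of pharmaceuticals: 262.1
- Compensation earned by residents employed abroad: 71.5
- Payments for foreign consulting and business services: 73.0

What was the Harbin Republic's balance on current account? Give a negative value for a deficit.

-1227.2

Goods: -1248.0 - 275.8 + 262.1 = -1261.7
Services: 72.8 - 73.0 + 130.8 = 130.6
Primary income: -51.3 - 154.5 + 71.5 = -134.3
Secondary income: 38.2
Current account = (-1261.7) + 130.6 + (-134.3) + 38.2 = -1227.2
(Excluded from the current account — financial account: increase in resident deposits held at foreign banks 94.5; capital account: acquisition of foreign patents and trademarks (non-produced assets) 66.6.)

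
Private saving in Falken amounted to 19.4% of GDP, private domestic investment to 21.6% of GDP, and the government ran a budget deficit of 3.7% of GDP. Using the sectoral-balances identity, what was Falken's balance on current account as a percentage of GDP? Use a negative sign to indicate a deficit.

By the sectoral-balances identity, CA = (S_private - I) + (T - G).
Private balance = 19.4 - 21.6 = -2.2
Government balance (T - G) = -3.7
CA = -2.2 + (-3.7) = -5.9

-5.9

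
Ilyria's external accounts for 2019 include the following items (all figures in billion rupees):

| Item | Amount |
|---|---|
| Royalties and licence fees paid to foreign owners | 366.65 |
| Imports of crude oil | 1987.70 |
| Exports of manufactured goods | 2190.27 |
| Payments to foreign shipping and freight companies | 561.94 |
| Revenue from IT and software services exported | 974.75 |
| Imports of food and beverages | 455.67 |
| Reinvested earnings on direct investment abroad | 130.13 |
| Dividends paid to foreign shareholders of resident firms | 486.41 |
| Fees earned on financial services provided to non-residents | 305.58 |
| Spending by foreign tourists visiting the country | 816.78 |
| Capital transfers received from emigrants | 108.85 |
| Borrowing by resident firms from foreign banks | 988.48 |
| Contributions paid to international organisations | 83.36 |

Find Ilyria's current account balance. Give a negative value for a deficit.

475.78

Goods: 2190.27 - 455.67 - 1987.70 = -253.10
Services: -561.94 + 974.75 - 366.65 + 816.78 + 305.58 = 1168.52
Primary income: -486.41 + 130.13 = -356.28
Secondary income: -83.36
Current account = (-253.10) + 1168.52 + (-356.28) + (-83.36) = 475.78
(Excluded from the current account — capital account: capital transfers received from emigrants 108.85; financial account: borrowing by resident firms from foreign banks 988.48.)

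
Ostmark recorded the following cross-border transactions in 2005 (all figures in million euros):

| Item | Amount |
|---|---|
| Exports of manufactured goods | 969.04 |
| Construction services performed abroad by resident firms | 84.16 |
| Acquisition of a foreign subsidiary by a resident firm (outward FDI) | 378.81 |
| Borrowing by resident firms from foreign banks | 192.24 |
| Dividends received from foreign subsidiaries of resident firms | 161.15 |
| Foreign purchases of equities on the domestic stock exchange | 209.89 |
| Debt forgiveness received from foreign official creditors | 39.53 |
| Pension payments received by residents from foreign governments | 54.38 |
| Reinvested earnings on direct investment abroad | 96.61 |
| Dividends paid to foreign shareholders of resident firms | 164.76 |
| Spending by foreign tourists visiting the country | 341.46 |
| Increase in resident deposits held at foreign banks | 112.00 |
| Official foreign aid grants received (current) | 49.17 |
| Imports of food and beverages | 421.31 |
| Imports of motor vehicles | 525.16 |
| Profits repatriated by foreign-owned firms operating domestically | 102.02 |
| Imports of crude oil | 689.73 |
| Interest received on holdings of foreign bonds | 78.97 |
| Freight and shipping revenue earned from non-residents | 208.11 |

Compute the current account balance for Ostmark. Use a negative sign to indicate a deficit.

Goods: 969.04 - 689.73 - 525.16 - 421.31 = -667.16
Services: 208.11 + 84.16 + 341.46 = 633.73
Primary income: 96.61 - 102.02 - 164.76 + 161.15 + 78.97 = 69.95
Secondary income: 54.38 + 49.17 = 103.55
Current account = (-667.16) + 633.73 + 69.95 + 103.55 = 140.07
(Excluded from the current account — financial account: acquisition of a foreign subsidiary by a resident firm (outward FDI) 378.81, borrowing by resident firms from foreign banks 192.24, foreign purchases of equities on the domestic stock exchange 209.89, increase in resident deposits held at foreign banks 112.00; capital account: debt forgiveness received from foreign official creditors 39.53.)

140.07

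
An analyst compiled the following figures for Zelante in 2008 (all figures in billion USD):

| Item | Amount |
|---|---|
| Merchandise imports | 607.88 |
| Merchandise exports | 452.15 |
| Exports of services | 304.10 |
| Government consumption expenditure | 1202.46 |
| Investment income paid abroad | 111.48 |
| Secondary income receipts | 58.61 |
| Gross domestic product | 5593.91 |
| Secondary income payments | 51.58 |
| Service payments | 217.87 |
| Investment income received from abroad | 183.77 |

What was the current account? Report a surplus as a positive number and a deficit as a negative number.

Goods balance = 452.15 - 607.88 = -155.73
Services balance = 304.10 - 217.87 = 86.23
Trade balance (goods + services) = -155.73 + 86.23 = -69.50
Net primary income = 183.77 - 111.48 = 72.29
Net secondary income = 58.61 - 51.58 = 7.03
Current account = -69.50 + 72.29 + 7.03 = 9.82

9.82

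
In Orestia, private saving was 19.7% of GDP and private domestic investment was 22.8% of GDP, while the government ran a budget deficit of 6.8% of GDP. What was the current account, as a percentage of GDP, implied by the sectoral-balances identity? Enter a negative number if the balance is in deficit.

-9.9

By the sectoral-balances identity, CA = (S_private - I) + (T - G).
Private balance = 19.7 - 22.8 = -3.1
Government balance (T - G) = -6.8
CA = -3.1 + (-6.8) = -9.9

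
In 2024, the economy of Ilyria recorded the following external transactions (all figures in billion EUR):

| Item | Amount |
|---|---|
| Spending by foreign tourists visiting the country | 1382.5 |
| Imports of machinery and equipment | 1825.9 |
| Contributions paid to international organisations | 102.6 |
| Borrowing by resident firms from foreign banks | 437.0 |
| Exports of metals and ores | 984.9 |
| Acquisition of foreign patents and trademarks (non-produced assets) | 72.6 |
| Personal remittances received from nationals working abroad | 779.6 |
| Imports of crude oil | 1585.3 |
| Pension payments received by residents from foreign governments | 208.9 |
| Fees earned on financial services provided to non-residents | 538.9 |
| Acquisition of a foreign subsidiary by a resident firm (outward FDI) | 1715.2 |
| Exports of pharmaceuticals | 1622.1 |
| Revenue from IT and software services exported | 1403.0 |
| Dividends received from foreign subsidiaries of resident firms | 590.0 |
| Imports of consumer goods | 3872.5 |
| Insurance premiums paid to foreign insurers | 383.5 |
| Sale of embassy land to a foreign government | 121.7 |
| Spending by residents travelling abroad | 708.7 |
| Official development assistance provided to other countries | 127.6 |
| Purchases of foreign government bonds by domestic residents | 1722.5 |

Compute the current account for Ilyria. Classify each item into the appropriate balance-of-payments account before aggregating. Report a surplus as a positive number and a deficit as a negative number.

Goods: -3872.5 + 984.9 - 1585.3 - 1825.9 + 1622.1 = -4676.7
Services: -708.7 + 1382.5 - 383.5 + 538.9 + 1403.0 = 2232.2
Primary income: 590.0
Secondary income: 208.9 - 127.6 + 779.6 - 102.6 = 758.3
Current account = (-4676.7) + 2232.2 + 590.0 + 758.3 = -1096.2
(Excluded from the current account — financial account: borrowing by resident firms from foreign banks 437.0, acquisition of a foreign subsidiary by a resident firm (outward FDI) 1715.2, purchases of foreign government bonds by domestic residents 1722.5; capital account: acquisition of foreign patents and trademarks (non-produced assets) 72.6, sale of embassy land to a foreign government 121.7.)

-1096.2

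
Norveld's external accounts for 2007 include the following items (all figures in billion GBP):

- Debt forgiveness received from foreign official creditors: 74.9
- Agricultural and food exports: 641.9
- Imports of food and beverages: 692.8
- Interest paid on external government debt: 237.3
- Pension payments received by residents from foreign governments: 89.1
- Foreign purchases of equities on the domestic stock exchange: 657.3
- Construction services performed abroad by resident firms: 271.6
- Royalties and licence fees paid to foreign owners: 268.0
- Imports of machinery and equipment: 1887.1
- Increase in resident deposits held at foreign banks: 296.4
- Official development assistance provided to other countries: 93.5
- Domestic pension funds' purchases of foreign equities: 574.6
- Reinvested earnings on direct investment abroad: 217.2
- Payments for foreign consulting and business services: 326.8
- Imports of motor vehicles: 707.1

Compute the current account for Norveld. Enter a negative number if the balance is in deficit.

-2992.8

Goods: 641.9 - 707.1 - 1887.1 - 692.8 = -2645.1
Services: -268.0 + 271.6 - 326.8 = -323.2
Primary income: 217.2 - 237.3 = -20.1
Secondary income: -93.5 + 89.1 = -4.4
Current account = (-2645.1) + (-323.2) + (-20.1) + (-4.4) = -2992.8
(Excluded from the current account — capital account: debt forgiveness received from foreign official creditors 74.9; financial account: foreign purchases of equities on the domestic stock exchange 657.3, increase in resident deposits held at foreign banks 296.4, domestic pension funds' purchases of foreign equities 574.6.)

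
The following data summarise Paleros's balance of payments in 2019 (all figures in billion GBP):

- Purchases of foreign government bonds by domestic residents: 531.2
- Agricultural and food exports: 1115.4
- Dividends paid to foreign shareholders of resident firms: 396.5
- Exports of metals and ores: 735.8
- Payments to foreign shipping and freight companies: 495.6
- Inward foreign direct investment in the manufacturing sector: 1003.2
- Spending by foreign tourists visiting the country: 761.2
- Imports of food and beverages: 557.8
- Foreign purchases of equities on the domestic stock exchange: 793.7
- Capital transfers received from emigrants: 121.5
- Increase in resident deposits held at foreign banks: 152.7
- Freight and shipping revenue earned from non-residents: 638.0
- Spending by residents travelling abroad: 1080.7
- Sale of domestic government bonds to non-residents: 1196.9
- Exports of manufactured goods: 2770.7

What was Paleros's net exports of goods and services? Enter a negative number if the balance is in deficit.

3887.0

Goods: 1115.4 - 557.8 + 735.8 + 2770.7 = 4064.1
Services: 761.2 - 1080.7 + 638.0 - 495.6 = -177.1
Trade balance = 4064.1 + (-177.1) = 3887.0
(Excluded from the trade balance — financial account: purchases of foreign government bonds by domestic residents 531.2, inward foreign direct investment in the manufacturing sector 1003.2, foreign purchases of equities on the domestic stock exchange 793.7, increase in resident deposits held at foreign banks 152.7, sale of domestic government bonds to non-residents 1196.9; primary income: dividends paid to foreign shareholders of resident firms 396.5; capital account: capital transfers received from emigrants 121.5.)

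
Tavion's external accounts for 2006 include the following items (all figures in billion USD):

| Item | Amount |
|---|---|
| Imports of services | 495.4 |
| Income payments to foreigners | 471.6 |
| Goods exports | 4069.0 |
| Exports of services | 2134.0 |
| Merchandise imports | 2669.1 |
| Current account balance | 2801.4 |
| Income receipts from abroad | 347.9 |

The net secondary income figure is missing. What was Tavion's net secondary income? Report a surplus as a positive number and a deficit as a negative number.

-113.4

Current account = goods balance + services balance + net primary income + net secondary income
Sum of the known components = 2914.8
Net secondary income = CA - (known components) = 2801.4 - 2914.8 = -113.4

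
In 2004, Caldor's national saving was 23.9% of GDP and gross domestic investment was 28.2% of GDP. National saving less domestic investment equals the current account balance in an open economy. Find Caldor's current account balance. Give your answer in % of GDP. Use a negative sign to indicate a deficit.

-4.3

CA = S - I = 23.9 - 28.2 = -4.3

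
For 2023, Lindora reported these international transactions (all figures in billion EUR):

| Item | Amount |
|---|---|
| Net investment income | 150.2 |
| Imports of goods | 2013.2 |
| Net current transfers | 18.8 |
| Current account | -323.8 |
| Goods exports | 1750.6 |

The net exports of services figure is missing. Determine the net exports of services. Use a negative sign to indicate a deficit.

-230.2

Current account = goods balance + services balance + net primary income + net secondary income
Sum of the known components = -93.6
Net exports of services = CA - (known components) = -323.8 - (-93.6) = -230.2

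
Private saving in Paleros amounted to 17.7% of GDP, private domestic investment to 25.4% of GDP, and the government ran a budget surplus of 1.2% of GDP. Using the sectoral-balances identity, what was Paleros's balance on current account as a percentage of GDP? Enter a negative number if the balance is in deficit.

By the sectoral-balances identity, CA = (S_private - I) + (T - G).
Private balance = 17.7 - 25.4 = -7.7
Government balance (T - G) = 1.2
CA = -7.7 + 1.2 = -6.5

-6.5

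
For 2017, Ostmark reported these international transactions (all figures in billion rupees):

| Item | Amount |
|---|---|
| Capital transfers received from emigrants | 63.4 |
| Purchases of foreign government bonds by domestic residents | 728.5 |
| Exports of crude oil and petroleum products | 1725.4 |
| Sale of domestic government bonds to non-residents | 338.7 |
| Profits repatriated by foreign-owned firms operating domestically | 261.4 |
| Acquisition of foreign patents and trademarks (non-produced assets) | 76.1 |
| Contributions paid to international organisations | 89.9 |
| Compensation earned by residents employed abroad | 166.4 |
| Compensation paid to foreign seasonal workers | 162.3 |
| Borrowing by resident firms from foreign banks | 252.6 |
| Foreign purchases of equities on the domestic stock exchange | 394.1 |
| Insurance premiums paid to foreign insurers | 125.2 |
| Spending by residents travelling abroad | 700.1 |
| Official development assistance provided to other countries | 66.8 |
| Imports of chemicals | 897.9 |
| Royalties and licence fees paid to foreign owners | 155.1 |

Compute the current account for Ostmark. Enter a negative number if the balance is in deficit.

-566.9

Goods: -897.9 + 1725.4 = 827.5
Services: -125.2 - 155.1 - 700.1 = -980.4
Primary income: 166.4 - 261.4 - 162.3 = -257.3
Secondary income: -66.8 - 89.9 = -156.7
Current account = 827.5 + (-980.4) + (-257.3) + (-156.7) = -566.9
(Excluded from the current account — capital account: capital transfers received from emigrants 63.4, acquisition of foreign patents and trademarks (non-produced assets) 76.1; financial account: purchases of foreign government bonds by domestic residents 728.5, sale of domestic government bonds to non-residents 338.7, borrowing by resident firms from foreign banks 252.6, foreign purchases of equities on the domestic stock exchange 394.1.)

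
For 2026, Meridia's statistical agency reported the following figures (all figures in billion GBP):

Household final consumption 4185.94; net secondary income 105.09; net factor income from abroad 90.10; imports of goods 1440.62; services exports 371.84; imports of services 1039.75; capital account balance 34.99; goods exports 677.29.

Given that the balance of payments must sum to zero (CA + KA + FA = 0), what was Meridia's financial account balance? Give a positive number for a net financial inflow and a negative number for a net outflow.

Goods balance = 677.29 - 1440.62 = -763.33
Services balance = 371.84 - 1039.75 = -667.91
Trade balance (goods + services) = -763.33 + (-667.91) = -1431.24
Net primary income = 90.10
Net secondary income = 105.09
Current account = -1431.24 + 90.10 + 105.09 = -1236.05
Financial account = -(-1236.05 + 34.99) = 1201.06

1201.06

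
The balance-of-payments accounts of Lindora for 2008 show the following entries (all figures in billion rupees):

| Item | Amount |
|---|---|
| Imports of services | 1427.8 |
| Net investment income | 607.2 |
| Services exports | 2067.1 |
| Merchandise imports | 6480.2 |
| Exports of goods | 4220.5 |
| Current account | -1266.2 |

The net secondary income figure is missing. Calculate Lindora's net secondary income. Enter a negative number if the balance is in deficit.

Current account = goods balance + services balance + net primary income + net secondary income
Sum of the known components = -1013.2
Net secondary income = CA - (known components) = -1266.2 - (-1013.2) = -253.0

-253.0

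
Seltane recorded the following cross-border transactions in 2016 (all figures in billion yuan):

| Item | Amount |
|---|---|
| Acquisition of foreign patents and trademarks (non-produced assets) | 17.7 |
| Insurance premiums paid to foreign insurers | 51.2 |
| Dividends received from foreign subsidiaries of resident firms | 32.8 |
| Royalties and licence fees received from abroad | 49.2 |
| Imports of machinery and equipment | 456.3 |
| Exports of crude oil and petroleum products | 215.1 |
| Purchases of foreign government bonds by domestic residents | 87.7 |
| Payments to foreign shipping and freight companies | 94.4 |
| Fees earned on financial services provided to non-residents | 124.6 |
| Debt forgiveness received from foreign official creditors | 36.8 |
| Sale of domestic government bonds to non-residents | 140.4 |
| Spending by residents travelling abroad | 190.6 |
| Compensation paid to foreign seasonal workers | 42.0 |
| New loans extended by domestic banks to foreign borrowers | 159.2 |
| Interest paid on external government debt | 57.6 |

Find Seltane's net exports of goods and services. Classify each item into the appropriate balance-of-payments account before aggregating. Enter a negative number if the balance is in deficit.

-403.6

Goods: 215.1 - 456.3 = -241.2
Services: -190.6 - 51.2 + 124.6 + 49.2 - 94.4 = -162.4
Trade balance = -241.2 + (-162.4) = -403.6
(Excluded from the trade balance — capital account: acquisition of foreign patents and trademarks (non-produced assets) 17.7, debt forgiveness received from foreign official creditors 36.8; primary income: dividends received from foreign subsidiaries of resident firms 32.8, compensation paid to foreign seasonal workers 42.0, interest paid on external government debt 57.6; financial account: purchases of foreign government bonds by domestic residents 87.7, sale of domestic government bonds to non-residents 140.4, new loans extended by domestic banks to foreign borrowers 159.2.)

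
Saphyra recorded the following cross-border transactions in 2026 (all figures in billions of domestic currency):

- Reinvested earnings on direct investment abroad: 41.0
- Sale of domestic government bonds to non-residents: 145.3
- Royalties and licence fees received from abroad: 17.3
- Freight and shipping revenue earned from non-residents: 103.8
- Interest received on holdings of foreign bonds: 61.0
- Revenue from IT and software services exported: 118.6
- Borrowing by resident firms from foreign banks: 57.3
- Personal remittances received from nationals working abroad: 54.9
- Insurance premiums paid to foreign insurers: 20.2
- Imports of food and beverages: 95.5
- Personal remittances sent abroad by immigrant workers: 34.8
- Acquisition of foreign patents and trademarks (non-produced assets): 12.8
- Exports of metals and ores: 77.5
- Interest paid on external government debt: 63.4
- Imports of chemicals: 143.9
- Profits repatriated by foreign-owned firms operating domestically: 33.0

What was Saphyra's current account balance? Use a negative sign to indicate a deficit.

83.3

Goods: 77.5 - 143.9 - 95.5 = -161.9
Services: 17.3 + 118.6 + 103.8 - 20.2 = 219.5
Primary income: -63.4 - 33.0 + 61.0 + 41.0 = 5.6
Secondary income: -34.8 + 54.9 = 20.1
Current account = (-161.9) + 219.5 + 5.6 + 20.1 = 83.3
(Excluded from the current account — financial account: sale of domestic government bonds to non-residents 145.3, borrowing by resident firms from foreign banks 57.3; capital account: acquisition of foreign patents and trademarks (non-produced assets) 12.8.)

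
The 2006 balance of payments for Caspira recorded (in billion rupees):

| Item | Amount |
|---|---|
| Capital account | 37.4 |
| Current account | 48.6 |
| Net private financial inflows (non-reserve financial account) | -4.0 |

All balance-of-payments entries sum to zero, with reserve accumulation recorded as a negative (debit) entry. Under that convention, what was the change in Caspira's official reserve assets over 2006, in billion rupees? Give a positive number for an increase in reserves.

82.0

Official reserve transactions balance = -(48.6 + 37.4 + (-4.0)) = -82.0
An accumulation of reserves is recorded as a debit (negative entry), so the change in the stock of reserves is the negative of that balance.
Change in official reserves = -(-82.0) = 82.0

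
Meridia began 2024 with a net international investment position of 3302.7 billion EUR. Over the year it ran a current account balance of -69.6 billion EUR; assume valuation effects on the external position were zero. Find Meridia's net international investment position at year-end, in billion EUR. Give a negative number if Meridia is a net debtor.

3233.1

With no valuation effects, change in NIIP = current account = -69.6
End-of-year NIIP = 3302.7 + (-69.6) = 3233.1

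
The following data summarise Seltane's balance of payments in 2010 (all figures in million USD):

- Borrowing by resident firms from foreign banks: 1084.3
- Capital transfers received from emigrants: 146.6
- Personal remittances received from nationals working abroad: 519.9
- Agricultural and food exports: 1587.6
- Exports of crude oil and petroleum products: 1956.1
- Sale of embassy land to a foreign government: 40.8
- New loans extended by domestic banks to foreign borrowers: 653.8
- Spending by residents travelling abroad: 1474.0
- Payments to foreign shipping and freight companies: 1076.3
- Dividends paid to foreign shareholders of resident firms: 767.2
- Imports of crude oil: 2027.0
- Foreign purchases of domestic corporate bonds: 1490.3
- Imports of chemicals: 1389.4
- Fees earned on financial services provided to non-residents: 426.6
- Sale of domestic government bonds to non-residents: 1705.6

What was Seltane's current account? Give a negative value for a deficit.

-2243.7

Goods: 1587.6 - 1389.4 + 1956.1 - 2027.0 = 127.3
Services: -1474.0 - 1076.3 + 426.6 = -2123.7
Primary income: -767.2
Secondary income: 519.9
Current account = 127.3 + (-2123.7) + (-767.2) + 519.9 = -2243.7
(Excluded from the current account — financial account: borrowing by resident firms from foreign banks 1084.3, new loans extended by domestic banks to foreign borrowers 653.8, foreign purchases of domestic corporate bonds 1490.3, sale of domestic government bonds to non-residents 1705.6; capital account: capital transfers received from emigrants 146.6, sale of embassy land to a foreign government 40.8.)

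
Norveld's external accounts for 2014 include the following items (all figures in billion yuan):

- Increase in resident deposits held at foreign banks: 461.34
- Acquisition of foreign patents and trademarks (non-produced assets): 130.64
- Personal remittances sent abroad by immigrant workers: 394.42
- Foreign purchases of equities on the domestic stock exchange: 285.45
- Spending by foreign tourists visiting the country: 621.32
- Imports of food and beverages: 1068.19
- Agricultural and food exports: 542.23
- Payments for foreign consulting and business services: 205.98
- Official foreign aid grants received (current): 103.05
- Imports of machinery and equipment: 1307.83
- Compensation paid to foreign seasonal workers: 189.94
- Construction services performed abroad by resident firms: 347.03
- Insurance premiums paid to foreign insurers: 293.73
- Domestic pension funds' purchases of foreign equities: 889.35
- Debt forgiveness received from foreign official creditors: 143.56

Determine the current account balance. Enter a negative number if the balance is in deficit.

-1846.46

Goods: -1068.19 - 1307.83 + 542.23 = -1833.79
Services: -205.98 + 621.32 - 293.73 + 347.03 = 468.64
Primary income: -189.94
Secondary income: -394.42 + 103.05 = -291.37
Current account = (-1833.79) + 468.64 + (-189.94) + (-291.37) = -1846.46
(Excluded from the current account — financial account: increase in resident deposits held at foreign banks 461.34, foreign purchases of equities on the domestic stock exchange 285.45, domestic pension funds' purchases of foreign equities 889.35; capital account: acquisition of foreign patents and trademarks (non-produced assets) 130.64, debt forgiveness received from foreign official creditors 143.56.)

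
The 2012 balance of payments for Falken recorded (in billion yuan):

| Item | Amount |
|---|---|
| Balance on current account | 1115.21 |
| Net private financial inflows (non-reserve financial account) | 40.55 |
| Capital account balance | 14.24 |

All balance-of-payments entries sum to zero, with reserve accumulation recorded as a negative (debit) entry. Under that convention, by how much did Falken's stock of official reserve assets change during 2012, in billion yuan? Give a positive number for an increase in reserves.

1170.00

Official reserve transactions balance = -(1115.21 + 14.24 + 40.55) = -1170.00
An accumulation of reserves is recorded as a debit (negative entry), so the change in the stock of reserves is the negative of that balance.
Change in official reserves = -(-1170.00) = 1170.00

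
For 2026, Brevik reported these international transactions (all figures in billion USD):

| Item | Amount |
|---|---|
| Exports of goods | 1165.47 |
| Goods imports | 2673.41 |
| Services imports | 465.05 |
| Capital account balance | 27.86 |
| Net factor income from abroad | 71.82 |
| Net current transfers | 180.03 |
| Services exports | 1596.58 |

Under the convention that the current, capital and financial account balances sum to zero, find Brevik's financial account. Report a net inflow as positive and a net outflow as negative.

Goods balance = 1165.47 - 2673.41 = -1507.94
Services balance = 1596.58 - 465.05 = 1131.53
Trade balance (goods + services) = -1507.94 + 1131.53 = -376.41
Net primary income = 71.82
Net secondary income = 180.03
Current account = -376.41 + 71.82 + 180.03 = -124.56
Financial account = -(-124.56 + 27.86) = 96.70

96.70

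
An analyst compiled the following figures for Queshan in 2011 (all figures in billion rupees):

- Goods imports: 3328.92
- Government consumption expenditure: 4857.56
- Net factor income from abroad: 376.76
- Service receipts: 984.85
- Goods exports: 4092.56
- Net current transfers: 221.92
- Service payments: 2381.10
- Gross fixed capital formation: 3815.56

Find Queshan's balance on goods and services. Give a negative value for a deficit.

-632.61

Goods balance = 4092.56 - 3328.92 = 763.64
Services balance = 984.85 - 2381.10 = -1396.25
Trade balance (goods + services) = 763.64 + (-1396.25) = -632.61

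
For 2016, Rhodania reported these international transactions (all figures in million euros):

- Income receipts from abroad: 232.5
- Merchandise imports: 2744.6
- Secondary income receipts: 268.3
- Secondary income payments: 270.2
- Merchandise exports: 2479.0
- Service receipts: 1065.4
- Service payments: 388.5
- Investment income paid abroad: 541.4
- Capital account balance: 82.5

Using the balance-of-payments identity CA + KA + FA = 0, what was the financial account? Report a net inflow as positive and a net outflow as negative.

-183.0

Goods balance = 2479.0 - 2744.6 = -265.6
Services balance = 1065.4 - 388.5 = 676.9
Trade balance (goods + services) = -265.6 + 676.9 = 411.3
Net primary income = 232.5 - 541.4 = -308.9
Net secondary income = 268.3 - 270.2 = -1.9
Current account = 411.3 + (-308.9) + (-1.9) = 100.5
Financial account = -(100.5 + 82.5) = -183.0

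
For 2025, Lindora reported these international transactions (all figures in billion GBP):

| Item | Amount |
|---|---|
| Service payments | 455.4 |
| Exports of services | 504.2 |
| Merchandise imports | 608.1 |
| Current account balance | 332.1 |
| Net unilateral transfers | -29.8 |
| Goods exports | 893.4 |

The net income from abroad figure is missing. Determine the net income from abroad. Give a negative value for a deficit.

Current account = goods balance + services balance + net primary income + net secondary income
Sum of the known components = 304.3
Net income from abroad = CA - (known components) = 332.1 - 304.3 = 27.8

27.8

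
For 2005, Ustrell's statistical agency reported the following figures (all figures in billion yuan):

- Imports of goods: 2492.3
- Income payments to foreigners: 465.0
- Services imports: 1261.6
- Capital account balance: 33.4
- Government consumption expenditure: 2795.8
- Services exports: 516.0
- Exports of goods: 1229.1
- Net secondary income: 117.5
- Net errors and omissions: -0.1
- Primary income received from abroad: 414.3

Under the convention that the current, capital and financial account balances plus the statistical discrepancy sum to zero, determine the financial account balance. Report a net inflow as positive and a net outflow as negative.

Goods balance = 1229.1 - 2492.3 = -1263.2
Services balance = 516.0 - 1261.6 = -745.6
Trade balance (goods + services) = -1263.2 + (-745.6) = -2008.8
Net primary income = 414.3 - 465.0 = -50.7
Net secondary income = 117.5
Current account = -2008.8 + (-50.7) + 117.5 = -1942.0
Financial account = -(-1942.0 + 33.4 + (-0.1)) = 1908.7

1908.7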